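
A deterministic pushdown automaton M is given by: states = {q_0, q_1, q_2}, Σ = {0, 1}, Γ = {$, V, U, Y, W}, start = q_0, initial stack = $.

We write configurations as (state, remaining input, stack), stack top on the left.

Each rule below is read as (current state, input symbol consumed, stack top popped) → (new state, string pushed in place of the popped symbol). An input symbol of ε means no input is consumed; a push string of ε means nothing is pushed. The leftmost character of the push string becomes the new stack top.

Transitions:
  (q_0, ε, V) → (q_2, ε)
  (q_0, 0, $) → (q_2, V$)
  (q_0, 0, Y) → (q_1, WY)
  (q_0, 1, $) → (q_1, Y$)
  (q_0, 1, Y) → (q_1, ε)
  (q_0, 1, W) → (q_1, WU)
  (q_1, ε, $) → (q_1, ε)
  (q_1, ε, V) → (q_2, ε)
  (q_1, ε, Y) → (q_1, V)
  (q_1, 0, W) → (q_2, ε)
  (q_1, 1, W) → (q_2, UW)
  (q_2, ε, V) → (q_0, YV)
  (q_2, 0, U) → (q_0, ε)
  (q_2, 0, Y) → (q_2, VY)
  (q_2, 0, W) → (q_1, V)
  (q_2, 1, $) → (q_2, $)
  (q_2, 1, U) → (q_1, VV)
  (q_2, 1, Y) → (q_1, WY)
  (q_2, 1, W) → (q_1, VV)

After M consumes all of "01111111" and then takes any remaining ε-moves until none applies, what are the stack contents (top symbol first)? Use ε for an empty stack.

(q_0, 01111111, $)
  read 0, top $: go to q_2, push V$ → (q_2, 1111111, V$)
  ε-move, top V: go to q_0, push YV → (q_0, 1111111, YV$)
  read 1, top Y: go to q_1, push ε → (q_1, 111111, V$)
  ε-move, top V: go to q_2, push ε → (q_2, 111111, $)
  read 1, top $: go to q_2, push $ → (q_2, 11111, $)
  read 1, top $: go to q_2, push $ → (q_2, 1111, $)
  read 1, top $: go to q_2, push $ → (q_2, 111, $)
  read 1, top $: go to q_2, push $ → (q_2, 11, $)
  read 1, top $: go to q_2, push $ → (q_2, 1, $)
  read 1, top $: go to q_2, push $ → (q_2, ε, $)
All input consumed in state q_2 with stack $.

$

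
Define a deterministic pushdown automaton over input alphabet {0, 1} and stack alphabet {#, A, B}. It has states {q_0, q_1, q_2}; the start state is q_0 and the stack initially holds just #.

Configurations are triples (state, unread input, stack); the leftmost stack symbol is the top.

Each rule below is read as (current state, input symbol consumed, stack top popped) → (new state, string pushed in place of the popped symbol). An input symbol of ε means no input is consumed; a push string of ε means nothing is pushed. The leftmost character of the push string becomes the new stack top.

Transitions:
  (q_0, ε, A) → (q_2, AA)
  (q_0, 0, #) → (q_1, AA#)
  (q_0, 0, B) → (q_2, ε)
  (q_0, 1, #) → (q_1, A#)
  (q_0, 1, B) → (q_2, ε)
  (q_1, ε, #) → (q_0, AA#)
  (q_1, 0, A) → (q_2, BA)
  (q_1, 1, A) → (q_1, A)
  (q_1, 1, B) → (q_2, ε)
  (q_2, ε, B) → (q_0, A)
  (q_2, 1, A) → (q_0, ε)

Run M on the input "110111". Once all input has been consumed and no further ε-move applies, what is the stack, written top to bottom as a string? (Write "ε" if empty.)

AAA#

(q_0, 110111, #)
  read 1, top #: go to q_1, push A# → (q_1, 10111, A#)
  read 1, top A: go to q_1, push A → (q_1, 0111, A#)
  read 0, top A: go to q_2, push BA → (q_2, 111, BA#)
  ε-move, top B: go to q_0, push A → (q_0, 111, AA#)
  ε-move, top A: go to q_2, push AA → (q_2, 111, AAA#)
  read 1, top A: go to q_0, push ε → (q_0, 11, AA#)
  ε-move, top A: go to q_2, push AA → (q_2, 11, AAA#)
  read 1, top A: go to q_0, push ε → (q_0, 1, AA#)
  ε-move, top A: go to q_2, push AA → (q_2, 1, AAA#)
  read 1, top A: go to q_0, push ε → (q_0, ε, AA#)
  ε-move, top A: go to q_2, push AA → (q_2, ε, AAA#)
All input consumed in state q_2 with stack AAA#.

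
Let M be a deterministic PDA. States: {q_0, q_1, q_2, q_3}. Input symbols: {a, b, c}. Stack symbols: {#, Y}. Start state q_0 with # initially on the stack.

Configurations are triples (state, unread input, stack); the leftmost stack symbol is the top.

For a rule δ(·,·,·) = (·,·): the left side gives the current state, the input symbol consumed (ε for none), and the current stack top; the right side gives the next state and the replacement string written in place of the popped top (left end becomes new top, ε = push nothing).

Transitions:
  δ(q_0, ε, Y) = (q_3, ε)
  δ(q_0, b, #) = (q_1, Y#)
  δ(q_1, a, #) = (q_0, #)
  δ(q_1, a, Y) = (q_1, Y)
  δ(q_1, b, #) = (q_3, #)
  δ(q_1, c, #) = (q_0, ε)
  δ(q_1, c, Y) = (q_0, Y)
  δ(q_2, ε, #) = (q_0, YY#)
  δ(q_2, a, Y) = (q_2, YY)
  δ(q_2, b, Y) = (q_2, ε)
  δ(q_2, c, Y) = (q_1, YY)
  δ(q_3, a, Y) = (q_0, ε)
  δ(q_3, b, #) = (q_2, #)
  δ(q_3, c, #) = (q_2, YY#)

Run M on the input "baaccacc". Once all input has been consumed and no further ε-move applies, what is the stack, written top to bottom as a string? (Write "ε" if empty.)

(q_0, baaccacc, #)
  read b, top #: go to q_1, push Y# → (q_1, aaccacc, Y#)
  read a, top Y: go to q_1, push Y → (q_1, accacc, Y#)
  read a, top Y: go to q_1, push Y → (q_1, ccacc, Y#)
  read c, top Y: go to q_0, push Y → (q_0, cacc, Y#)
  ε-move, top Y: go to q_3, push ε → (q_3, cacc, #)
  read c, top #: go to q_2, push YY# → (q_2, acc, YY#)
  read a, top Y: go to q_2, push YY → (q_2, cc, YYY#)
  read c, top Y: go to q_1, push YY → (q_1, c, YYYY#)
  read c, top Y: go to q_0, push Y → (q_0, ε, YYYY#)
  ε-move, top Y: go to q_3, push ε → (q_3, ε, YYY#)
All input consumed in state q_3 with stack YYY#.

YYY#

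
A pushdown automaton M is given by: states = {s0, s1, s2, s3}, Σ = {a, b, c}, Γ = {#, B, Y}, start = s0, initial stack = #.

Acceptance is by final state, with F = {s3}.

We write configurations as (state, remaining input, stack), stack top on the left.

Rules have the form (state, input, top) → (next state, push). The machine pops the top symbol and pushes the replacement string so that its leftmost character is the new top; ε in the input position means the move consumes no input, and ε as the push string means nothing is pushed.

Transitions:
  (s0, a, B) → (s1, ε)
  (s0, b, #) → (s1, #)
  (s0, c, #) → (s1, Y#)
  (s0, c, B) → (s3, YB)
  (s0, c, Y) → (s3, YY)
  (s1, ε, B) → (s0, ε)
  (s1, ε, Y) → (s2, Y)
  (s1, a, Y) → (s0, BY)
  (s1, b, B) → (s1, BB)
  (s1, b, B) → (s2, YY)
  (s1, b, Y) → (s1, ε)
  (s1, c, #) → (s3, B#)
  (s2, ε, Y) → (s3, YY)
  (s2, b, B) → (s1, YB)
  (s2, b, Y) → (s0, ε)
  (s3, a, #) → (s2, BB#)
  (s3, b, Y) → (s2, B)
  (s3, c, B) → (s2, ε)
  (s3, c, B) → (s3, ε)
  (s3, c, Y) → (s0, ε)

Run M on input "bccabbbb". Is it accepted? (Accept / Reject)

One accepting computation: (s0, bccabbbb, #) ⊢ (s1, ccabbbb, #) ⊢ (s3, cabbbb, B#) ⊢ (s3, abbbb, #) ⊢ (s2, bbbb, BB#) ⊢ (s1, bbb, YBB#) ⊢ (s1, bb, BB#) ⊢ (s1, b, BBB#) ⊢ (s2, ε, YYBB#) ⊢ (s3, ε, YYYBB#)
All input consumed and state s3 ∈ F.

Accept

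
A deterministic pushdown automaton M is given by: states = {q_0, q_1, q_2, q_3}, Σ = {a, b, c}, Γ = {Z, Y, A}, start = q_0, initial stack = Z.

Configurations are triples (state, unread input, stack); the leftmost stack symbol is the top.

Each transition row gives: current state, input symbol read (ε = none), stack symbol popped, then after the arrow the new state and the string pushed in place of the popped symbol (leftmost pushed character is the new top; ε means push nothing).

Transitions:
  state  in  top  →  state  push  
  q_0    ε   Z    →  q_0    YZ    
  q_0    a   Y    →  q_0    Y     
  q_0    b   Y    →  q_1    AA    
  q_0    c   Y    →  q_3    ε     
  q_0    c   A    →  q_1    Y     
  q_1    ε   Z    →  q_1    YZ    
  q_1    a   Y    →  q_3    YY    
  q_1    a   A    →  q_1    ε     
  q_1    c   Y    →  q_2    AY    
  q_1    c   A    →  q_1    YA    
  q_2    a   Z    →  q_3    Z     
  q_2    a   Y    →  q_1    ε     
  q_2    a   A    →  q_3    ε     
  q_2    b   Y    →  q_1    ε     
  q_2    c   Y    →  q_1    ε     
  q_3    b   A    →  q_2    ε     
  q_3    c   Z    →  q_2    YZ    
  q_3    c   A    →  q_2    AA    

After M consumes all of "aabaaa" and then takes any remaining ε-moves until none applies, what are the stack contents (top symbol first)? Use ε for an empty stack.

(q_0, aabaaa, Z) ⊢ (q_0, aabaaa, YZ) ⊢ (q_0, abaaa, YZ) ⊢ (q_0, baaa, YZ) ⊢ (q_1, aaa, AAZ) ⊢ (q_1, aa, AZ) ⊢ (q_1, a, Z) ⊢ (q_1, a, YZ) ⊢ (q_3, ε, YYZ)
All input consumed in state q_3 with stack YYZ.

YYZ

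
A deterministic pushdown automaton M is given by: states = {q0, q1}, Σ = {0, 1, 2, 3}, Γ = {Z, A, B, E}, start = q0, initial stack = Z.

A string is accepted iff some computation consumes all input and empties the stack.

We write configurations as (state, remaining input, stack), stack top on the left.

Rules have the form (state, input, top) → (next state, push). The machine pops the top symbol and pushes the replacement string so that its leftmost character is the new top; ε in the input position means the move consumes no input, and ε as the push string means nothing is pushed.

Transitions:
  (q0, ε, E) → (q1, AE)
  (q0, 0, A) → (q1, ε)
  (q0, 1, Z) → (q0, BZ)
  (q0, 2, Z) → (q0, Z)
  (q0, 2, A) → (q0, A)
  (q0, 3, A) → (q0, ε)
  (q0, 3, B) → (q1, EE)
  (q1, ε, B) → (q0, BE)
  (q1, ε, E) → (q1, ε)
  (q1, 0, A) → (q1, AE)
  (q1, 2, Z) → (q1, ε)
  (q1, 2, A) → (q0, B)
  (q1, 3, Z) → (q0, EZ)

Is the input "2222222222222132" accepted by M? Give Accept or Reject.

Accept

(q0, 2222222222222132, Z)
  read 2, top Z: go to q0, push Z → (q0, 222222222222132, Z)
  read 2, top Z: go to q0, push Z → (q0, 22222222222132, Z)
  read 2, top Z: go to q0, push Z → (q0, 2222222222132, Z)
  read 2, top Z: go to q0, push Z → (q0, 222222222132, Z)
  read 2, top Z: go to q0, push Z → (q0, 22222222132, Z)
  read 2, top Z: go to q0, push Z → (q0, 2222222132, Z)
  read 2, top Z: go to q0, push Z → (q0, 222222132, Z)
  read 2, top Z: go to q0, push Z → (q0, 22222132, Z)
  read 2, top Z: go to q0, push Z → (q0, 2222132, Z)
  read 2, top Z: go to q0, push Z → (q0, 222132, Z)
  read 2, top Z: go to q0, push Z → (q0, 22132, Z)
  read 2, top Z: go to q0, push Z → (q0, 2132, Z)
  read 2, top Z: go to q0, push Z → (q0, 132, Z)
  read 1, top Z: go to q0, push BZ → (q0, 32, BZ)
  read 3, top B: go to q1, push EE → (q1, 2, EEZ)
  ε-move, top E: go to q1, push ε → (q1, 2, EZ)
  ε-move, top E: go to q1, push ε → (q1, 2, Z)
  read 2, top Z: go to q1, push ε → (q1, ε, ε)
All input consumed and the stack is empty.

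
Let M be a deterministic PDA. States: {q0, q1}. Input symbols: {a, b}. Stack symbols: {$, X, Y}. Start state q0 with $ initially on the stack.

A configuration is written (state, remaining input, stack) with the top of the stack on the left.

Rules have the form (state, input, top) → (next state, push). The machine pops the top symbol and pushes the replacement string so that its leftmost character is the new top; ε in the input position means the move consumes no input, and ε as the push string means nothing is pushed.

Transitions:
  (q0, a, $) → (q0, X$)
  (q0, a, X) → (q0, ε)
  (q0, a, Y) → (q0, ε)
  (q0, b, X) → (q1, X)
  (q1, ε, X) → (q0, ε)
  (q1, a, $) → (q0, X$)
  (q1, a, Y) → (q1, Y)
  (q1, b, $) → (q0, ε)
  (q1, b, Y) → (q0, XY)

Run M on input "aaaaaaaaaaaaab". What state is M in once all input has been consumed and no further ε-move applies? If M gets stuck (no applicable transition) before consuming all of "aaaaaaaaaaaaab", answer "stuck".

(q0, aaaaaaaaaaaaab, $)
  read a, top $: go to q0, push X$ → (q0, aaaaaaaaaaaab, X$)
  read a, top X: go to q0, push ε → (q0, aaaaaaaaaaab, $)
  read a, top $: go to q0, push X$ → (q0, aaaaaaaaaab, X$)
  read a, top X: go to q0, push ε → (q0, aaaaaaaaab, $)
  read a, top $: go to q0, push X$ → (q0, aaaaaaaab, X$)
  read a, top X: go to q0, push ε → (q0, aaaaaaab, $)
  read a, top $: go to q0, push X$ → (q0, aaaaaab, X$)
  read a, top X: go to q0, push ε → (q0, aaaaab, $)
  read a, top $: go to q0, push X$ → (q0, aaaab, X$)
  read a, top X: go to q0, push ε → (q0, aaab, $)
  read a, top $: go to q0, push X$ → (q0, aab, X$)
  read a, top X: go to q0, push ε → (q0, ab, $)
  read a, top $: go to q0, push X$ → (q0, b, X$)
  read b, top X: go to q1, push X → (q1, ε, X$)
  ε-move, top X: go to q0, push ε → (q0, ε, $)
All input consumed; M is in state q0.

q0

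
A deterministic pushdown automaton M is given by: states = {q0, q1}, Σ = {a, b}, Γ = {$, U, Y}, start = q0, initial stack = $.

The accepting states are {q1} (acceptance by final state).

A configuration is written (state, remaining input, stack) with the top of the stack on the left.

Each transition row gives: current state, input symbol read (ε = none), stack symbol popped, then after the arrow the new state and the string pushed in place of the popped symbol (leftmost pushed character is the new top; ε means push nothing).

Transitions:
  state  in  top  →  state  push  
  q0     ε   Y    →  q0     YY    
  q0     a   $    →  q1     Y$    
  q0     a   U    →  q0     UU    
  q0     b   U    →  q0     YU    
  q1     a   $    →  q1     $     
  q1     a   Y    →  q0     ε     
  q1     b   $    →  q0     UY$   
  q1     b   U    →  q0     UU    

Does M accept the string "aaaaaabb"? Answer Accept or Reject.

(q0, aaaaaabb, $) ⊢ (q1, aaaaabb, Y$) ⊢ (q0, aaaabb, $) ⊢ (q1, aaabb, Y$) ⊢ (q0, aabb, $) ⊢ (q1, abb, Y$) ⊢ (q0, bb, $)
No transition applies at (q0, bb, $); input not fully consumed.

Reject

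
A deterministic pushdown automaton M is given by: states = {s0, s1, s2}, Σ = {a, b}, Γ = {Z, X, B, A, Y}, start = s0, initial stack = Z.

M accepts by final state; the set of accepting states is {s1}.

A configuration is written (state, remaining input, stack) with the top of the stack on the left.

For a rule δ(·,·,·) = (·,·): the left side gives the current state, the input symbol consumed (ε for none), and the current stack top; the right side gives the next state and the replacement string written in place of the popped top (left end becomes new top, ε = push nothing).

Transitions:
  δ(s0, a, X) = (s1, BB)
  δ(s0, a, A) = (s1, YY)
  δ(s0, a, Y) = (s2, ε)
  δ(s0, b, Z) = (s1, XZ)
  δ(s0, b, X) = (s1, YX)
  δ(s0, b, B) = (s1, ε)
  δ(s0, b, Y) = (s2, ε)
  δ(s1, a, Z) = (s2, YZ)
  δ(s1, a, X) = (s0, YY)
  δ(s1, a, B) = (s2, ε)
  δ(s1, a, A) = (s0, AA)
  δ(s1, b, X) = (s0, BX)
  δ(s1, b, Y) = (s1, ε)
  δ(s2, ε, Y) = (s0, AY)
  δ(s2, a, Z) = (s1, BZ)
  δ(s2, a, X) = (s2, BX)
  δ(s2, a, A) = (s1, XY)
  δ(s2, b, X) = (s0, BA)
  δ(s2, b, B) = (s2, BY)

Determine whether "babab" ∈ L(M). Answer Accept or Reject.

Accept

(s0, babab, Z)
  read b, top Z: go to s1, push XZ → (s1, abab, XZ)
  read a, top X: go to s0, push YY → (s0, bab, YYZ)
  read b, top Y: go to s2, push ε → (s2, ab, YZ)
  ε-move, top Y: go to s0, push AY → (s0, ab, AYZ)
  read a, top A: go to s1, push YY → (s1, b, YYYZ)
  read b, top Y: go to s1, push ε → (s1, ε, YYZ)
All input consumed; state s1 ∈ F.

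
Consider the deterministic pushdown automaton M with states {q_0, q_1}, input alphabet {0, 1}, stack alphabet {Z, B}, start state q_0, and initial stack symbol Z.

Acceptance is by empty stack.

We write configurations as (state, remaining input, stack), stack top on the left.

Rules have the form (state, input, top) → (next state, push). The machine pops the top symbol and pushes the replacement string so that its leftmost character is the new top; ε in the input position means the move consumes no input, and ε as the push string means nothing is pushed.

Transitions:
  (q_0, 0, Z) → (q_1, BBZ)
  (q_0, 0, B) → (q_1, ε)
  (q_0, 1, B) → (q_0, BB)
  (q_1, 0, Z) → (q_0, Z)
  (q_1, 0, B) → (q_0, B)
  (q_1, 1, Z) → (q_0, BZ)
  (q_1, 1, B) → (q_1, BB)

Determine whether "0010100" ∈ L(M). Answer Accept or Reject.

(q_0, 0010100, Z)
  read 0, top Z: go to q_1, push BBZ → (q_1, 010100, BBZ)
  read 0, top B: go to q_0, push B → (q_0, 10100, BBZ)
  read 1, top B: go to q_0, push BB → (q_0, 0100, BBBZ)
  read 0, top B: go to q_1, push ε → (q_1, 100, BBZ)
  read 1, top B: go to q_1, push BB → (q_1, 00, BBBZ)
  read 0, top B: go to q_0, push B → (q_0, 0, BBBZ)
  read 0, top B: go to q_1, push ε → (q_1, ε, BBZ)
All input consumed; stack is BBZ, not empty, and no further ε-move applies.

Reject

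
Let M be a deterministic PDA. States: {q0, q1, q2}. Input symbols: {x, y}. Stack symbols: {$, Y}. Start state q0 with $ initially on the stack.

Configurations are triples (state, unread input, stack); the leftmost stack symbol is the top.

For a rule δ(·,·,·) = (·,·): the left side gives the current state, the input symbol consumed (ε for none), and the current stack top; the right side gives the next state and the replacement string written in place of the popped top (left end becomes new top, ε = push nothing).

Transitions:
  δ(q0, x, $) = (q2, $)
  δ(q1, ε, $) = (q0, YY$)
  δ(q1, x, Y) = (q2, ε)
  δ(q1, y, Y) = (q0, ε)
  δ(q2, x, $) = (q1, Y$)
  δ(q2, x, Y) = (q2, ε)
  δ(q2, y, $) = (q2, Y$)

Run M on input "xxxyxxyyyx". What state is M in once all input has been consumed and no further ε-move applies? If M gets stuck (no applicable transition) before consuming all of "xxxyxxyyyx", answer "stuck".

stuck

(q0, xxxyxxyyyx, $)
  read x, top $: go to q2, push $ → (q2, xxyxxyyyx, $)
  read x, top $: go to q1, push Y$ → (q1, xyxxyyyx, Y$)
  read x, top Y: go to q2, push ε → (q2, yxxyyyx, $)
  read y, top $: go to q2, push Y$ → (q2, xxyyyx, Y$)
  read x, top Y: go to q2, push ε → (q2, xyyyx, $)
  read x, top $: go to q1, push Y$ → (q1, yyyx, Y$)
  read y, top Y: go to q0, push ε → (q0, yyx, $)
No transition for (q0, y, top $); M blocks with input yyx remaining.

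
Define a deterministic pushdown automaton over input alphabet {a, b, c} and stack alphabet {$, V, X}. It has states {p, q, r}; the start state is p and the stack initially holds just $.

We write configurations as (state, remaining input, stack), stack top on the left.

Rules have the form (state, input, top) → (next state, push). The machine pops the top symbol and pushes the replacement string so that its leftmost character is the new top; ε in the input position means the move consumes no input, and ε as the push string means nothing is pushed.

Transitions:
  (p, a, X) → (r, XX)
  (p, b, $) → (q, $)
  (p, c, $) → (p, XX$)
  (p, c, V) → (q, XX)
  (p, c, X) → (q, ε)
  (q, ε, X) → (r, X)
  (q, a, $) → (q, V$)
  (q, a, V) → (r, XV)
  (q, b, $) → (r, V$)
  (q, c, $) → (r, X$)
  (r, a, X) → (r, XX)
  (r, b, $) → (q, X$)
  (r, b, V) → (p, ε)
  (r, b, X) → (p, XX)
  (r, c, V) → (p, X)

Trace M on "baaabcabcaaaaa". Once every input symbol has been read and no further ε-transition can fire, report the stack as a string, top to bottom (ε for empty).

XXXXXXXXV$

(p, baaabcabcaaaaa, $) ⊢ (q, aaabcabcaaaaa, $) ⊢ (q, aabcabcaaaaa, V$) ⊢ (r, abcabcaaaaa, XV$) ⊢ (r, bcabcaaaaa, XXV$) ⊢ (p, cabcaaaaa, XXXV$) ⊢ (q, abcaaaaa, XXV$) ⊢ (r, abcaaaaa, XXV$) ⊢ (r, bcaaaaa, XXXV$) ⊢ (p, caaaaa, XXXXV$) ⊢ (q, aaaaa, XXXV$) ⊢ (r, aaaaa, XXXV$) ⊢ (r, aaaa, XXXXV$) ⊢ (r, aaa, XXXXXV$) ⊢ (r, aa, XXXXXXV$) ⊢ (r, a, XXXXXXXV$) ⊢ (r, ε, XXXXXXXXV$)
All input consumed in state r with stack XXXXXXXXV$.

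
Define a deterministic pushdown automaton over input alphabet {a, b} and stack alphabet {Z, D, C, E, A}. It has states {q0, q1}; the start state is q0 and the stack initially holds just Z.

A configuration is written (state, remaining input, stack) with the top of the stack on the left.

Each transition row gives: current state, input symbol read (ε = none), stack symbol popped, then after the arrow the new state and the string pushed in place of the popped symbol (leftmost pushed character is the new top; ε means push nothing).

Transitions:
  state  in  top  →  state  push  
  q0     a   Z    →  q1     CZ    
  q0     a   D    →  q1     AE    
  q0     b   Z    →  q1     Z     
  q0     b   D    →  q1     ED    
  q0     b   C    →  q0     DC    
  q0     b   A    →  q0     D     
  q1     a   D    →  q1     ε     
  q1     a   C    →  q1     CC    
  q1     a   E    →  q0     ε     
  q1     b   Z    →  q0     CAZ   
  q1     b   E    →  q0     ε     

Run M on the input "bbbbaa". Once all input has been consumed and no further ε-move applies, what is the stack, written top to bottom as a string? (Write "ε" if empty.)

(q0, bbbbaa, Z)
  read b, top Z: go to q1, push Z → (q1, bbbaa, Z)
  read b, top Z: go to q0, push CAZ → (q0, bbaa, CAZ)
  read b, top C: go to q0, push DC → (q0, baa, DCAZ)
  read b, top D: go to q1, push ED → (q1, aa, EDCAZ)
  read a, top E: go to q0, push ε → (q0, a, DCAZ)
  read a, top D: go to q1, push AE → (q1, ε, AECAZ)
All input consumed in state q1 with stack AECAZ.

AECAZ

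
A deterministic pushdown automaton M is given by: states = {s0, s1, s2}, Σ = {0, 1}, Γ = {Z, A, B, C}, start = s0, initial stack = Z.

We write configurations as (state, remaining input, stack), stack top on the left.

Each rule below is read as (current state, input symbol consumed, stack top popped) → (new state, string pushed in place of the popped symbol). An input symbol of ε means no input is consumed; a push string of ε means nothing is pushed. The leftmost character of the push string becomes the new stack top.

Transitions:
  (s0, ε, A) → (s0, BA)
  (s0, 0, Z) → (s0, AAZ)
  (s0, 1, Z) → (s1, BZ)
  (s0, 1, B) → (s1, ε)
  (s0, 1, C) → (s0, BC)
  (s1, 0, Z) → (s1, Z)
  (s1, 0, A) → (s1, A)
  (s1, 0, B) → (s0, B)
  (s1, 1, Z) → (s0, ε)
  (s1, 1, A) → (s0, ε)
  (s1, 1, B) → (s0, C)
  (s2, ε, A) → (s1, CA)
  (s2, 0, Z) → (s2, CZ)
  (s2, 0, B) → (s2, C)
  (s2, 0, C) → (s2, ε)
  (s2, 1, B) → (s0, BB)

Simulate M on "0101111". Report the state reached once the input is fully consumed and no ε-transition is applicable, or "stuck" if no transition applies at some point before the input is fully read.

(s0, 0101111, Z)
  read 0, top Z: go to s0, push AAZ → (s0, 101111, AAZ)
  ε-move, top A: go to s0, push BA → (s0, 101111, BAAZ)
  read 1, top B: go to s1, push ε → (s1, 01111, AAZ)
  read 0, top A: go to s1, push A → (s1, 1111, AAZ)
  read 1, top A: go to s0, push ε → (s0, 111, AZ)
  ε-move, top A: go to s0, push BA → (s0, 111, BAZ)
  read 1, top B: go to s1, push ε → (s1, 11, AZ)
  read 1, top A: go to s0, push ε → (s0, 1, Z)
  read 1, top Z: go to s1, push BZ → (s1, ε, BZ)
All input consumed; M is in state s1.

s1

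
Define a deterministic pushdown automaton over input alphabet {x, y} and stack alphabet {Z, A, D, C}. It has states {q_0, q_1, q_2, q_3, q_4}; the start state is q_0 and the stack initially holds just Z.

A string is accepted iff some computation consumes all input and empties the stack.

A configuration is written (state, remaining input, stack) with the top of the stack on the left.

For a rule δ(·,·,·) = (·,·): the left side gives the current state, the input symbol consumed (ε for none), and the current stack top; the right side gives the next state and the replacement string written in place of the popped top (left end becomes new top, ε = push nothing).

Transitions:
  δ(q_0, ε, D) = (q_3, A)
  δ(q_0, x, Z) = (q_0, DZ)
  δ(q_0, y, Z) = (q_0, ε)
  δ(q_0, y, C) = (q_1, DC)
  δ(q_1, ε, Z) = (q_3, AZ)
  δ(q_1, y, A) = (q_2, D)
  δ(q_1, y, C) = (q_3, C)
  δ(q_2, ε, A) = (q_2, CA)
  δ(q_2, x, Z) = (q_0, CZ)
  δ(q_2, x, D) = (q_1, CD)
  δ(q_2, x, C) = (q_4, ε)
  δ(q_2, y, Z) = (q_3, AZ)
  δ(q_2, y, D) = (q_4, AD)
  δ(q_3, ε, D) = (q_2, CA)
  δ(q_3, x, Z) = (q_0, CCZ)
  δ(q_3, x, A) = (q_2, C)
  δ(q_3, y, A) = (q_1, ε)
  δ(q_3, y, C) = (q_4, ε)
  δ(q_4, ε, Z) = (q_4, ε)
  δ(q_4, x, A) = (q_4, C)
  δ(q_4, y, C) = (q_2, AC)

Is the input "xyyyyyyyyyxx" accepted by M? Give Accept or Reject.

Accept

(q_0, xyyyyyyyyyxx, Z) ⊢ (q_0, yyyyyyyyyxx, DZ) ⊢ (q_3, yyyyyyyyyxx, AZ) ⊢ (q_1, yyyyyyyyxx, Z) ⊢ (q_3, yyyyyyyyxx, AZ) ⊢ (q_1, yyyyyyyxx, Z) ⊢ (q_3, yyyyyyyxx, AZ) ⊢ (q_1, yyyyyyxx, Z) ⊢ (q_3, yyyyyyxx, AZ) ⊢ (q_1, yyyyyxx, Z) ⊢ (q_3, yyyyyxx, AZ) ⊢ (q_1, yyyyxx, Z) ⊢ (q_3, yyyyxx, AZ) ⊢ (q_1, yyyxx, Z) ⊢ (q_3, yyyxx, AZ) ⊢ (q_1, yyxx, Z) ⊢ (q_3, yyxx, AZ) ⊢ (q_1, yxx, Z) ⊢ (q_3, yxx, AZ) ⊢ (q_1, xx, Z) ⊢ (q_3, xx, AZ) ⊢ (q_2, x, CZ) ⊢ (q_4, ε, Z) ⊢ (q_4, ε, ε)
All input consumed and the stack is empty.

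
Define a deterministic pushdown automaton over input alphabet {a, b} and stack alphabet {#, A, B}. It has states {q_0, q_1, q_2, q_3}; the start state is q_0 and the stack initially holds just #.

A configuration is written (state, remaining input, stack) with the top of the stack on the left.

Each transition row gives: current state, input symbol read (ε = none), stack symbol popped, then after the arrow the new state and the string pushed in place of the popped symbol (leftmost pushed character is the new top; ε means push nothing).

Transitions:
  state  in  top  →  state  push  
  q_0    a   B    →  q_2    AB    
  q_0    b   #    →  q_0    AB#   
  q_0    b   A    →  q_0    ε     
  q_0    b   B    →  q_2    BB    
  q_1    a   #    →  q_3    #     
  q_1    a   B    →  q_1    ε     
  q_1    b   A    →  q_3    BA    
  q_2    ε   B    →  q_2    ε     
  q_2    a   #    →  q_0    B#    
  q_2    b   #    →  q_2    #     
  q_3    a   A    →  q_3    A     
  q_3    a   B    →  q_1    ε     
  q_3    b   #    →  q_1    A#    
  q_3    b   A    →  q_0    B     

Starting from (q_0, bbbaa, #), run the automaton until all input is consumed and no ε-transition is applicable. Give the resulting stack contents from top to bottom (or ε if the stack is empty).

(q_0, bbbaa, #) ⊢ (q_0, bbaa, AB#) ⊢ (q_0, baa, B#) ⊢ (q_2, aa, BB#) ⊢ (q_2, aa, B#) ⊢ (q_2, aa, #) ⊢ (q_0, a, B#) ⊢ (q_2, ε, AB#)
All input consumed in state q_2 with stack AB#.

AB#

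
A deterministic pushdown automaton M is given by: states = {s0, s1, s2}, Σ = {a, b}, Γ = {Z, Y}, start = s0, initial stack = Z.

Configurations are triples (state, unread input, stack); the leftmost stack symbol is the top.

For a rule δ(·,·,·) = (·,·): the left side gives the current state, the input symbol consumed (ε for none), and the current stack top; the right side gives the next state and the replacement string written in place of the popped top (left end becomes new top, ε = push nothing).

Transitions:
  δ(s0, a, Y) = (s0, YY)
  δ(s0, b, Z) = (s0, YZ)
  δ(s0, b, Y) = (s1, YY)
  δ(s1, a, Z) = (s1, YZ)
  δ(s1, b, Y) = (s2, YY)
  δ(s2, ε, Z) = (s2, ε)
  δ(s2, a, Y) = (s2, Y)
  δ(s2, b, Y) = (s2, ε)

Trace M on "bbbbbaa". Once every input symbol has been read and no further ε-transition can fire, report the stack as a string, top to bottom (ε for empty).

(s0, bbbbbaa, Z)
  read b, top Z: go to s0, push YZ → (s0, bbbbaa, YZ)
  read b, top Y: go to s1, push YY → (s1, bbbaa, YYZ)
  read b, top Y: go to s2, push YY → (s2, bbaa, YYYZ)
  read b, top Y: go to s2, push ε → (s2, baa, YYZ)
  read b, top Y: go to s2, push ε → (s2, aa, YZ)
  read a, top Y: go to s2, push Y → (s2, a, YZ)
  read a, top Y: go to s2, push Y → (s2, ε, YZ)
All input consumed in state s2 with stack YZ.

YZ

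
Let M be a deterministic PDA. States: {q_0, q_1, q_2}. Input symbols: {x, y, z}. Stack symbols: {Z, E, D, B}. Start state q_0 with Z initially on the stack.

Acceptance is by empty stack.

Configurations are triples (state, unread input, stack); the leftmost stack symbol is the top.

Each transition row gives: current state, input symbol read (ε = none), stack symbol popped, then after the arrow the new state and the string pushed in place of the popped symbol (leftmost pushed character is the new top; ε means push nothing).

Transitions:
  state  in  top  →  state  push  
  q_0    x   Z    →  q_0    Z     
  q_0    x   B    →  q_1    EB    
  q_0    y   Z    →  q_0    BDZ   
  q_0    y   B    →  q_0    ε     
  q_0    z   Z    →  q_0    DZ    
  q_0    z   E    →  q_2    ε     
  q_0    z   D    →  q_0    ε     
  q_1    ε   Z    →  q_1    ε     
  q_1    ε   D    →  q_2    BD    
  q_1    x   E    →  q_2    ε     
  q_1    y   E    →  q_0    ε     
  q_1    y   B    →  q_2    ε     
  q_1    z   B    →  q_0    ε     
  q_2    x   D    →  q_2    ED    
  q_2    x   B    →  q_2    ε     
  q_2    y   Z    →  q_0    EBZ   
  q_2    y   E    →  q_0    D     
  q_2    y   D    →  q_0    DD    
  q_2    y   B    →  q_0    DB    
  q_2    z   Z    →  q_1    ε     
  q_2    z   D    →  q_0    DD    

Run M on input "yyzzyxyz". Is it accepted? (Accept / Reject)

Reject

(q_0, yyzzyxyz, Z) ⊢ (q_0, yzzyxyz, BDZ) ⊢ (q_0, zzyxyz, DZ) ⊢ (q_0, zyxyz, Z) ⊢ (q_0, yxyz, DZ)
No transition applies at (q_0, yxyz, DZ); input not fully consumed.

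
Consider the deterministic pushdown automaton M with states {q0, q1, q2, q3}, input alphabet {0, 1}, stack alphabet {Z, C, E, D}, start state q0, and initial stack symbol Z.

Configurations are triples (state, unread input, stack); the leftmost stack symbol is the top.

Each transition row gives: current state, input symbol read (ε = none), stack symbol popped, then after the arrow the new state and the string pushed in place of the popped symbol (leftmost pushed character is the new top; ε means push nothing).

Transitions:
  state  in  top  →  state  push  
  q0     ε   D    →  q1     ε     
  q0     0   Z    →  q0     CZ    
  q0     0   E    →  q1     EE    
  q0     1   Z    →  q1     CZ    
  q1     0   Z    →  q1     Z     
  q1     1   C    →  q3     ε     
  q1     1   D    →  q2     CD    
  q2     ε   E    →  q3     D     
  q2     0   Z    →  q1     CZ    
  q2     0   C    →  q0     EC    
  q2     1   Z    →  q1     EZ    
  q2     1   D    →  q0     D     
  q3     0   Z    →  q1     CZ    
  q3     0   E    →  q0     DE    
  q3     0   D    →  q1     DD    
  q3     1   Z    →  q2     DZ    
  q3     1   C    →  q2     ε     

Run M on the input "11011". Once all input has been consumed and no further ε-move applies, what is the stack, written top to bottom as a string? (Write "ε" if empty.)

(q0, 11011, Z)
  read 1, top Z: go to q1, push CZ → (q1, 1011, CZ)
  read 1, top C: go to q3, push ε → (q3, 011, Z)
  read 0, top Z: go to q1, push CZ → (q1, 11, CZ)
  read 1, top C: go to q3, push ε → (q3, 1, Z)
  read 1, top Z: go to q2, push DZ → (q2, ε, DZ)
All input consumed in state q2 with stack DZ.

DZ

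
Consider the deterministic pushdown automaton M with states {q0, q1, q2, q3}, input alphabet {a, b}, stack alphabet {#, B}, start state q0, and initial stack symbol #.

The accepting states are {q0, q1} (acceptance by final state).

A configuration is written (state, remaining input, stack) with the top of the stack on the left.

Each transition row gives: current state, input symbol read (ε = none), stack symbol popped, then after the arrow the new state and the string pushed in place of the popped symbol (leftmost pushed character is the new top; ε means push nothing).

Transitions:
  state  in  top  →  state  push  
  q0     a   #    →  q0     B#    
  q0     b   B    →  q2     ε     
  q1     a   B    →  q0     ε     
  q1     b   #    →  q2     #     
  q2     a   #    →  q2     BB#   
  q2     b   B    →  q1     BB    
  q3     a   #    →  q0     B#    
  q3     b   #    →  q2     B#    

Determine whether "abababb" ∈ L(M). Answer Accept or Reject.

(q0, abababb, #)
  read a, top #: go to q0, push B# → (q0, bababb, B#)
  read b, top B: go to q2, push ε → (q2, ababb, #)
  read a, top #: go to q2, push BB# → (q2, babb, BB#)
  read b, top B: go to q1, push BB → (q1, abb, BBB#)
  read a, top B: go to q0, push ε → (q0, bb, BB#)
  read b, top B: go to q2, push ε → (q2, b, B#)
  read b, top B: go to q1, push BB → (q1, ε, BB#)
All input consumed; state q1 ∈ F.

Accept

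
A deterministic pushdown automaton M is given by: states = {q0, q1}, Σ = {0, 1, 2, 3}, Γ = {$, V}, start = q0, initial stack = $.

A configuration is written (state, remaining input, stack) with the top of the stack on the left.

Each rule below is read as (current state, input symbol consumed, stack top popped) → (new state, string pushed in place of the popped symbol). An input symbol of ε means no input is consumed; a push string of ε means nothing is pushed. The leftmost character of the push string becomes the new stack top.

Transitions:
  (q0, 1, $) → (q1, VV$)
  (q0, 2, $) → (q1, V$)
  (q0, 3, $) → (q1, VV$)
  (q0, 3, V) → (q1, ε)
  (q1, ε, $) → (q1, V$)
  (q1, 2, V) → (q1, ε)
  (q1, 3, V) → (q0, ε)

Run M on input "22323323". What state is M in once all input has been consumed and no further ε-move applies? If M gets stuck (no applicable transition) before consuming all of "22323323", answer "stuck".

(q0, 22323323, $)
  read 2, top $: go to q1, push V$ → (q1, 2323323, V$)
  read 2, top V: go to q1, push ε → (q1, 323323, $)
  ε-move, top $: go to q1, push V$ → (q1, 323323, V$)
  read 3, top V: go to q0, push ε → (q0, 23323, $)
  read 2, top $: go to q1, push V$ → (q1, 3323, V$)
  read 3, top V: go to q0, push ε → (q0, 323, $)
  read 3, top $: go to q1, push VV$ → (q1, 23, VV$)
  read 2, top V: go to q1, push ε → (q1, 3, V$)
  read 3, top V: go to q0, push ε → (q0, ε, $)
All input consumed; M is in state q0.

q0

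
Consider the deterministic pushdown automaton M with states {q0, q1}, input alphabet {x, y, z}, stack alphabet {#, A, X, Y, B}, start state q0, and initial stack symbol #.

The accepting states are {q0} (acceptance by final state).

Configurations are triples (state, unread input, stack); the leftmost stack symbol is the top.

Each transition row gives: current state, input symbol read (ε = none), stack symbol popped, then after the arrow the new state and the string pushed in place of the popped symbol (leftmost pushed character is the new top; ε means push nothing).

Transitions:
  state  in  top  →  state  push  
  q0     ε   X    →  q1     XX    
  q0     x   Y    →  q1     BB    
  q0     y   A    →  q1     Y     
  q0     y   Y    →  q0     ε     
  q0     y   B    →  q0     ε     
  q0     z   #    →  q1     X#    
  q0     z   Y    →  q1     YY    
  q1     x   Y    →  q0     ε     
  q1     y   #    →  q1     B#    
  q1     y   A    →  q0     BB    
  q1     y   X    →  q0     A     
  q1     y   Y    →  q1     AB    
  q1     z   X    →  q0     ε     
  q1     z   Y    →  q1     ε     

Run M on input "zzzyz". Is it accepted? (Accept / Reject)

Reject

(q0, zzzyz, #) ⊢ (q1, zzyz, X#) ⊢ (q0, zyz, #) ⊢ (q1, yz, X#) ⊢ (q0, z, A#)
No transition applies at (q0, z, A#); input not fully consumed.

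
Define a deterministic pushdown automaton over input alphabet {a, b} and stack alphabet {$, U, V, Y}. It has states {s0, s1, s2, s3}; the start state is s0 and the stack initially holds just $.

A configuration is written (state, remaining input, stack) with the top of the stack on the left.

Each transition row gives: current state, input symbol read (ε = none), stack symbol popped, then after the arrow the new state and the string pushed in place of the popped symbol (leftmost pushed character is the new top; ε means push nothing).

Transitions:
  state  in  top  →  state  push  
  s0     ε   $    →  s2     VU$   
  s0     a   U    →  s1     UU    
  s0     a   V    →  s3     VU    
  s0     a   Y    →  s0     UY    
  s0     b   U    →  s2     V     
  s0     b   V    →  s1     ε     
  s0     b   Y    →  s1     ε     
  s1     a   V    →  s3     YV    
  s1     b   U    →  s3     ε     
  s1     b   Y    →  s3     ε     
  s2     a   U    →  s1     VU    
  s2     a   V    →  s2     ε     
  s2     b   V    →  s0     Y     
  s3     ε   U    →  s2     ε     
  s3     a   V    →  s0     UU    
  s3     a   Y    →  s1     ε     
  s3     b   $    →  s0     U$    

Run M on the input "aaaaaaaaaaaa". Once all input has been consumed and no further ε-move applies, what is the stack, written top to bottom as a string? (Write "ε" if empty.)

VU$

(s0, aaaaaaaaaaaa, $)
  ε-move, top $: go to s2, push VU$ → (s2, aaaaaaaaaaaa, VU$)
  read a, top V: go to s2, push ε → (s2, aaaaaaaaaaa, U$)
  read a, top U: go to s1, push VU → (s1, aaaaaaaaaa, VU$)
  read a, top V: go to s3, push YV → (s3, aaaaaaaaa, YVU$)
  read a, top Y: go to s1, push ε → (s1, aaaaaaaa, VU$)
  read a, top V: go to s3, push YV → (s3, aaaaaaa, YVU$)
  read a, top Y: go to s1, push ε → (s1, aaaaaa, VU$)
  read a, top V: go to s3, push YV → (s3, aaaaa, YVU$)
  read a, top Y: go to s1, push ε → (s1, aaaa, VU$)
  read a, top V: go to s3, push YV → (s3, aaa, YVU$)
  read a, top Y: go to s1, push ε → (s1, aa, VU$)
  read a, top V: go to s3, push YV → (s3, a, YVU$)
  read a, top Y: go to s1, push ε → (s1, ε, VU$)
All input consumed in state s1 with stack VU$.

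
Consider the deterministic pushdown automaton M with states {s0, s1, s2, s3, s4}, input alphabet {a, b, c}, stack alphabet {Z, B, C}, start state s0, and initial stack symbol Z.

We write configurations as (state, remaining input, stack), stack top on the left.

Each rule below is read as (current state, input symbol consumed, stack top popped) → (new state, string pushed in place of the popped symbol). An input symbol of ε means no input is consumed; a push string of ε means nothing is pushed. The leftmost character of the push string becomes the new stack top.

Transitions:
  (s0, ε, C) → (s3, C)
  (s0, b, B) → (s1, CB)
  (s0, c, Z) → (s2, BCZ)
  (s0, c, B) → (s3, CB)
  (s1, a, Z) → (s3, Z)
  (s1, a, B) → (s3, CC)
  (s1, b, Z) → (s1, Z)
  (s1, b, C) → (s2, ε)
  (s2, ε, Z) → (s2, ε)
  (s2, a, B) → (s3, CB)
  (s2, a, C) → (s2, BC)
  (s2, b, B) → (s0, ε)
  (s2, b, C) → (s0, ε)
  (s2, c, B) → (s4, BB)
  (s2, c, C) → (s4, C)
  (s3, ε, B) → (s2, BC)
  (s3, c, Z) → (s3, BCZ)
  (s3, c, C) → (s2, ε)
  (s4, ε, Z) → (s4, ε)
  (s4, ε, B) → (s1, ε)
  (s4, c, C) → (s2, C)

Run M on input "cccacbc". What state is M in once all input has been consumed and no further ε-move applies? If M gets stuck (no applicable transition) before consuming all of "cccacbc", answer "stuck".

(s0, cccacbc, Z) ⊢ (s2, ccacbc, BCZ) ⊢ (s4, cacbc, BBCZ) ⊢ (s1, cacbc, BCZ)
No transition for (s1, c, top B); M blocks with input cacbc remaining.

stuck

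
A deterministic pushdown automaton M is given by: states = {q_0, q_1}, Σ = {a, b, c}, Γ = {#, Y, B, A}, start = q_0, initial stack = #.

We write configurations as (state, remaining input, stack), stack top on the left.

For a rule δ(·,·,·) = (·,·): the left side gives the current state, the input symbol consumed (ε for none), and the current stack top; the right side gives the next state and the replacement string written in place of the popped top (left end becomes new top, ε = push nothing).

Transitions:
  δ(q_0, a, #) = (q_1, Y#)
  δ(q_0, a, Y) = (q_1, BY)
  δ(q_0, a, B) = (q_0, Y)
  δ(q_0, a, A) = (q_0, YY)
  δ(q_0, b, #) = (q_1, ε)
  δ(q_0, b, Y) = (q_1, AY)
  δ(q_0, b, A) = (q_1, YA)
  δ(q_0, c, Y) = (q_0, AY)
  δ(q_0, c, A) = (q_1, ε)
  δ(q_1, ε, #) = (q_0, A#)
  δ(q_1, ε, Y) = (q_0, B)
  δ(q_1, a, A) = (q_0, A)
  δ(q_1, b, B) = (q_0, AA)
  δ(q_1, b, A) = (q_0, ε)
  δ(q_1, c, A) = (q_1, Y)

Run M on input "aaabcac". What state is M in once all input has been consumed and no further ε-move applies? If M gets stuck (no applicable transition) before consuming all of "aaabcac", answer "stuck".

q_0

(q_0, aaabcac, #)
  read a, top #: go to q_1, push Y# → (q_1, aabcac, Y#)
  ε-move, top Y: go to q_0, push B → (q_0, aabcac, B#)
  read a, top B: go to q_0, push Y → (q_0, abcac, Y#)
  read a, top Y: go to q_1, push BY → (q_1, bcac, BY#)
  read b, top B: go to q_0, push AA → (q_0, cac, AAY#)
  read c, top A: go to q_1, push ε → (q_1, ac, AY#)
  read a, top A: go to q_0, push A → (q_0, c, AY#)
  read c, top A: go to q_1, push ε → (q_1, ε, Y#)
  ε-move, top Y: go to q_0, push B → (q_0, ε, B#)
All input consumed; M is in state q_0.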